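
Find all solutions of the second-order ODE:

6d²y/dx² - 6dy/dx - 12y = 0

Characteristic equation: 6r² - 6r - 12 = 0
Divide by 6: r² - r - 2 = 0
Roots: r = 2, -1 (distinct real)
General solution: y = C₁e^(2x) + C₂e^(-x)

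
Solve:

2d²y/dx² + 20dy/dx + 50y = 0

Characteristic equation: 2r² + 20r + 50 = 0
Divide by 2: r² + 10r + 25 = 0
Factored: (r + 5)² = 0
Repeated root: r = -5
General solution: y = (C₁ + C₂x)e^(-5x)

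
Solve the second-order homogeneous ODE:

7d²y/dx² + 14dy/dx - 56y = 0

Characteristic equation: 7r² + 14r - 56 = 0
Divide by 7: r² + 2r - 8 = 0
Roots: r = 2, -4 (distinct real)
General solution: y = C₁e^(2x) + C₂e^(-4x)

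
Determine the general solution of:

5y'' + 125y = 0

Characteristic equation: 5r² + 125 = 0
Divide by 5: r² + 25 = 0
Roots: r = ±5i (complex conjugates)
General solution: y = C₁cos(5x) + C₂sin(5x)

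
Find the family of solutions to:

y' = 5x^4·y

Separating variables and integrating:
ln|y| = x^5 + C

General solution: y = Ce^(x^5)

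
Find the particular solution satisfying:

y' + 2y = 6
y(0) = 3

General solution: y = 3 + Ce^(-2x)
Applying y(0) = 3: C = 3 - 3 = 0
Particular solution: y = 3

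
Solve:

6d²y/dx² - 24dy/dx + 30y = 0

Characteristic equation: 6r² - 24r + 30 = 0
Divide by 6: r² - 4r + 5 = 0
Roots: r = 2 ± i (complex conjugates)
General solution: y = e^(2x)(C₁cos(x) + C₂sin(x))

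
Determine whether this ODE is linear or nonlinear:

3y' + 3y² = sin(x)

Nonlinear (y² term)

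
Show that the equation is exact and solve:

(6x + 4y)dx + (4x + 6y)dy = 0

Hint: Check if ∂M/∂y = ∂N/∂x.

Verify exactness: ∂M/∂y = ∂N/∂x ✓
Find F(x,y) such that ∂F/∂x = M, ∂F/∂y = N
Solution: 3x² + 4xy + 3y² = C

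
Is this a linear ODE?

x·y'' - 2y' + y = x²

Yes. Linear (y and its derivatives appear to the first power only, no products of y terms)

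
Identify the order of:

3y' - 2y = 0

The order is 1 (highest derivative is of order 1).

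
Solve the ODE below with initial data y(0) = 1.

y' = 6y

General solution: y = Ce^(6x)
Applying IC y(0) = 1:
Particular solution: y = e^(6x)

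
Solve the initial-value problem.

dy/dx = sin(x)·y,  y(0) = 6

General solution: y = Ce^(-cos(x))
Applying IC y(0) = 6:
Particular solution: y = 6e^(1-cos(x))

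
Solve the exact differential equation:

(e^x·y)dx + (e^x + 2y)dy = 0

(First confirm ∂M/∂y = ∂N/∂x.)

Verify exactness: ∂M/∂y = ∂N/∂x ✓
Find F(x,y) such that ∂F/∂x = M, ∂F/∂y = N
Solution: e^x·y + y² = C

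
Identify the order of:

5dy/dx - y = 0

The order is 1 (highest derivative is of order 1).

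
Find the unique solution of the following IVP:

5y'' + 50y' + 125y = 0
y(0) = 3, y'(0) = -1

General solution: y = (C₁ + C₂x)e^(-5x)
Repeated root r = -5
Applying ICs: C₁ = 3, C₂ = 14
Particular solution: y = (3 + 14x)e^(-5x)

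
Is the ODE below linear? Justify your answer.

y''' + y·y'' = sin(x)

No. Nonlinear (y·y'' term)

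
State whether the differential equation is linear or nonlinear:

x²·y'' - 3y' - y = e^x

Linear (y and its derivatives appear to the first power only, no products of y terms)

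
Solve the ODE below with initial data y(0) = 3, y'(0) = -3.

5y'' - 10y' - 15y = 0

General solution: y = C₁e^(3x) + C₂e^(-x)
Applying ICs: C₁ = 0, C₂ = 3
Particular solution: y = 3e^(-x)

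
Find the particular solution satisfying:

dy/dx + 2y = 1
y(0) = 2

General solution: y = 1/2 + Ce^(-2x)
Applying y(0) = 2: C = 2 - 1/2 = 3/2
Particular solution: y = 1/2 + (3/2)e^(-2x)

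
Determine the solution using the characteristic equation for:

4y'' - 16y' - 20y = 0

Characteristic equation: 4r² - 16r - 20 = 0
Divide by 4: r² - 4r - 5 = 0
Roots: r = 5, -1 (distinct real)
General solution: y = C₁e^(5x) + C₂e^(-x)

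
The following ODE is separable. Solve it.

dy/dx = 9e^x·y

Separating variables and integrating:
ln|y| = 9e^x + C

General solution: y = Ce^(9e^x)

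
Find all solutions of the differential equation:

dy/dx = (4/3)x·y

Separating variables and integrating:
ln|y| = 2x^2/3 + C

General solution: y = Ce^(2x^2/3)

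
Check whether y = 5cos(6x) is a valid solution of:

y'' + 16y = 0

Verification:
y'' = -180cos(6x)
y'' + 16y ≠ 0 (frequency mismatch: got 36 instead of 16)

No, it is not a solution.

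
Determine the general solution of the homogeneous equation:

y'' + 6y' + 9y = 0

Characteristic equation: r² + 6r + 9 = 0
Factored: (r + 3)² = 0
Repeated root: r = -3
General solution: y = (C₁ + C₂x)e^(-3x)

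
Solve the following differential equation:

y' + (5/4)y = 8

Using integrating factor method:

General solution: y = 32/5 + Ce^(-5x/4)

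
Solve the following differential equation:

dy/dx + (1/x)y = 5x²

Using integrating factor method:

General solution: y = (5/4)x^3 + C/x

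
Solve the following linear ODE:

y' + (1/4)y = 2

Using integrating factor method:

General solution: y = 8 + Ce^(-x/4)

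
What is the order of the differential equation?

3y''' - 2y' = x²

The order is 3 (highest derivative is of order 3).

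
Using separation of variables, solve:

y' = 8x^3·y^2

Separating variables and integrating:
-1/y = 2x^4 + C

General solution: y^-1 = -2x^4 + C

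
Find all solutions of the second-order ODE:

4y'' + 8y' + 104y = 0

Characteristic equation: 4r² + 8r + 104 = 0
Divide by 4: r² + 2r + 26 = 0
Roots: r = -1 ± 5i (complex conjugates)
General solution: y = e^(-x)(C₁cos(5x) + C₂sin(5x))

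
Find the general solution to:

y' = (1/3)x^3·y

Separating variables and integrating:
ln|y| = x^4/12 + C

General solution: y = Ce^(x^4/12)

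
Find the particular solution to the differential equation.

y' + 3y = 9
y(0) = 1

General solution: y = 3 + Ce^(-3x)
Applying y(0) = 1: C = 1 - 3 = -2
Particular solution: y = 3 - 2e^(-3x)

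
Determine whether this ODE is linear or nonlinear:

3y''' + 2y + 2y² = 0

Nonlinear (y² term)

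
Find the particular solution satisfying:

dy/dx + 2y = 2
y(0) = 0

General solution: y = 1 + Ce^(-2x)
Applying y(0) = 0: C = 0 - 1 = -1
Particular solution: y = 1 - e^(-2x)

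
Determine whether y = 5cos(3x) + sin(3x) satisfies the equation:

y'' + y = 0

Verification:
y'' = -45cos(3x) - 9sin(3x)
y'' + y ≠ 0 (frequency mismatch: got 9 instead of 1)

No, it is not a solution.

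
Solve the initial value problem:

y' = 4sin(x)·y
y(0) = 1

General solution: y = Ce^(-4cos(x))
Applying IC y(0) = 1:
Particular solution: y = e^(4(1-cos(x)))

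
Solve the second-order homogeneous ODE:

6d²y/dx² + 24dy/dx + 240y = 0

Characteristic equation: 6r² + 24r + 240 = 0
Divide by 6: r² + 4r + 40 = 0
Roots: r = -2 ± 6i (complex conjugates)
General solution: y = e^(-2x)(C₁cos(6x) + C₂sin(6x))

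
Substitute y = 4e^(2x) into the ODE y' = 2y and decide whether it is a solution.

Verification:
y = 4e^(2x)
y' = 8e^(2x)
2y = 8e^(2x)
y' = 2y ✓

Yes, it is a solution.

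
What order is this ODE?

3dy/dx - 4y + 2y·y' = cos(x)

The order is 1 (highest derivative is of order 1).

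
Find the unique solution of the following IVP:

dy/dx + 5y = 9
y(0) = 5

General solution: y = 9/5 + Ce^(-5x)
Applying y(0) = 5: C = 5 - 9/5 = 16/5
Particular solution: y = 9/5 + (16/5)e^(-5x)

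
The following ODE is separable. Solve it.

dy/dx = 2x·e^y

Separating variables and integrating:
-e^(-y) = x² + C

General solution: y = -ln(C - x²)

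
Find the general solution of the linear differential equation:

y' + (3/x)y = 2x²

Using integrating factor method:

General solution: y = (1/3)x^3 + Cx^(-3)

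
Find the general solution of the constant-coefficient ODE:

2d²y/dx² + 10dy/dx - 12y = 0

Characteristic equation: 2r² + 10r - 12 = 0
Divide by 2: r² + 5r - 6 = 0
Roots: r = 1, -6 (distinct real)
General solution: y = C₁e^x + C₂e^(-6x)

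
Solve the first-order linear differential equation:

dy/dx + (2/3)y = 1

Using integrating factor method:

General solution: y = 3/2 + Ce^(-2x/3)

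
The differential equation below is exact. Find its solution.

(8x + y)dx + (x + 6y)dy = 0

Verify exactness: ∂M/∂y = ∂N/∂x ✓
Find F(x,y) such that ∂F/∂x = M, ∂F/∂y = N
Solution: 4x² + xy + 3y² = C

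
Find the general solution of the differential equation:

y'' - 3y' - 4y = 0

Characteristic equation: r² - 3r - 4 = 0
Roots: r = 4, -1 (distinct real)
General solution: y = C₁e^(4x) + C₂e^(-x)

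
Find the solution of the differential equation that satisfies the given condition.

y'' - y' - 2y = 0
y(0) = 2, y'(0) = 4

General solution: y = C₁e^(2x) + C₂e^(-x)
Applying ICs: C₁ = 2, C₂ = 0
Particular solution: y = 2e^(2x)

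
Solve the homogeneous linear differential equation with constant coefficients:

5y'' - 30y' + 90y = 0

Characteristic equation: 5r² - 30r + 90 = 0
Divide by 5: r² - 6r + 18 = 0
Roots: r = 3 ± 3i (complex conjugates)
General solution: y = e^(3x)(C₁cos(3x) + C₂sin(3x))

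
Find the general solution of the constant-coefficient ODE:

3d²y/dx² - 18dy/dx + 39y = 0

Characteristic equation: 3r² - 18r + 39 = 0
Divide by 3: r² - 6r + 13 = 0
Roots: r = 3 ± 2i (complex conjugates)
General solution: y = e^(3x)(C₁cos(2x) + C₂sin(2x))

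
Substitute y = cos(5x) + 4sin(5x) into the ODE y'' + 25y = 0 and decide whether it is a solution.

Verification:
y'' = -25cos(5x) - 100sin(5x)
y'' + 25y = 0 ✓

Yes, it is a solution.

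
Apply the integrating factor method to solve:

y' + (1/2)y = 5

Using integrating factor method:

General solution: y = 10 + Ce^(-x/2)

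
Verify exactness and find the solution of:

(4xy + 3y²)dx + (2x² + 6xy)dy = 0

Verify exactness: ∂M/∂y = ∂N/∂x ✓
Find F(x,y) such that ∂F/∂x = M, ∂F/∂y = N
Solution: 2x²y + 3xy² = C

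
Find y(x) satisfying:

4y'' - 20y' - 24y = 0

Characteristic equation: 4r² - 20r - 24 = 0
Divide by 4: r² - 5r - 6 = 0
Roots: r = 6, -1 (distinct real)
General solution: y = C₁e^(6x) + C₂e^(-x)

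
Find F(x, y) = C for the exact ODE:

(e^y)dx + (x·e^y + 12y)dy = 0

Verify exactness: ∂M/∂y = ∂N/∂x ✓
Find F(x,y) such that ∂F/∂x = M, ∂F/∂y = N
Solution: x·e^y + 6y² = C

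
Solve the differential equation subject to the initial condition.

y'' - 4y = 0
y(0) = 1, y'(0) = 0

General solution: y = C₁e^(2x) + C₂e^(-2x)
Applying ICs: C₁ = 1/2, C₂ = 1/2
Particular solution: y = (1/2)e^(2x) + (1/2)e^(-2x)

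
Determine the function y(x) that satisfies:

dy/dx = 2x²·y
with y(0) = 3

General solution: y = Ce^(2x³/3)
Applying IC y(0) = 3:
Particular solution: y = 3e^(2x³/3)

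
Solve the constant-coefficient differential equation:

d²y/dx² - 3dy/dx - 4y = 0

Characteristic equation: r² - 3r - 4 = 0
Roots: r = 4, -1 (distinct real)
General solution: y = C₁e^(4x) + C₂e^(-x)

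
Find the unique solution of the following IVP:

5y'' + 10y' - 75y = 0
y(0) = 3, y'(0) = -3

General solution: y = C₁e^(3x) + C₂e^(-5x)
Applying ICs: C₁ = 3/2, C₂ = 3/2
Particular solution: y = (3/2)e^(3x) + (3/2)e^(-5x)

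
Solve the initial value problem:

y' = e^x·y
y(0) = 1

General solution: y = Ce^(e^x)
Applying IC y(0) = 1:
Particular solution: y = e^(e^x - 1)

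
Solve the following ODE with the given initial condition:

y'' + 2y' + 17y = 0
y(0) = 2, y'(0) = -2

General solution: y = e^(-x)(C₁cos(4x) + C₂sin(4x))
Complex roots r = -1 ± 4i
Applying ICs: C₁ = 2, C₂ = 0
Particular solution: y = e^(-x)(2cos(4x))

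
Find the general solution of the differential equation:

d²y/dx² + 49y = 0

Characteristic equation: r² + 49 = 0
Roots: r = ±7i (complex conjugates)
General solution: y = C₁cos(7x) + C₂sin(7x)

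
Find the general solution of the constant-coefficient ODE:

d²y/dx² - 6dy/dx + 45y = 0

Characteristic equation: r² - 6r + 45 = 0
Roots: r = 3 ± 6i (complex conjugates)
General solution: y = e^(3x)(C₁cos(6x) + C₂sin(6x))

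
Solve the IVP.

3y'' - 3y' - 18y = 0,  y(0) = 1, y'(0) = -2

General solution: y = C₁e^(3x) + C₂e^(-2x)
Applying ICs: C₁ = 0, C₂ = 1
Particular solution: y = e^(-2x)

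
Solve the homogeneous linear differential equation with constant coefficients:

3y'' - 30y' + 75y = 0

Characteristic equation: 3r² - 30r + 75 = 0
Divide by 3: r² - 10r + 25 = 0
Factored: (r - 5)² = 0
Repeated root: r = 5
General solution: y = (C₁ + C₂x)e^(5x)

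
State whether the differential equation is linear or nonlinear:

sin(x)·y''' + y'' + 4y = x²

Linear (y and its derivatives appear to the first power only, no products of y terms)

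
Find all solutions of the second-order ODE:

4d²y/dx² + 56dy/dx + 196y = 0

Characteristic equation: 4r² + 56r + 196 = 0
Divide by 4: r² + 14r + 49 = 0
Factored: (r + 7)² = 0
Repeated root: r = -7
General solution: y = (C₁ + C₂x)e^(-7x)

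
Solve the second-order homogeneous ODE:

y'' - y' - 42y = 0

Characteristic equation: r² - r - 42 = 0
Roots: r = 7, -6 (distinct real)
General solution: y = C₁e^(7x) + C₂e^(-6x)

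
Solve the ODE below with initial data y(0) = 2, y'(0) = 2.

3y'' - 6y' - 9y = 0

General solution: y = C₁e^(3x) + C₂e^(-x)
Applying ICs: C₁ = 1, C₂ = 1
Particular solution: y = e^(3x) + e^(-x)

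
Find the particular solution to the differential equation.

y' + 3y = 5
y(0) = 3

General solution: y = 5/3 + Ce^(-3x)
Applying y(0) = 3: C = 3 - 5/3 = 4/3
Particular solution: y = 5/3 + (4/3)e^(-3x)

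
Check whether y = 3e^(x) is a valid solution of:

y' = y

Verification:
y = 3e^(x)
y' = 3e^(x)
y = 3e^(x)
y' = y ✓

Yes, it is a solution.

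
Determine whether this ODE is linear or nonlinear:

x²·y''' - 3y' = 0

Linear (y and its derivatives appear to the first power only, no products of y terms)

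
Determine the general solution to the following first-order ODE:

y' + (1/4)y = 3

Using integrating factor method:

General solution: y = 12 + Ce^(-x/4)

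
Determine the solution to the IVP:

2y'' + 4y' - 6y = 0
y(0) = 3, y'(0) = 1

General solution: y = C₁e^x + C₂e^(-3x)
Applying ICs: C₁ = 5/2, C₂ = 1/2
Particular solution: y = (5/2)e^x + (1/2)e^(-3x)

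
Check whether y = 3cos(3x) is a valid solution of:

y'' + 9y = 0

Verification:
y'' = -27cos(3x)
y'' + 9y = 0 ✓

Yes, it is a solution.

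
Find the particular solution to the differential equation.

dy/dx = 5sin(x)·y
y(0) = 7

General solution: y = Ce^(-5cos(x))
Applying IC y(0) = 7:
Particular solution: y = 7e^(5(1-cos(x)))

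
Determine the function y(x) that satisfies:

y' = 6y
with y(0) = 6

General solution: y = Ce^(6x)
Applying IC y(0) = 6:
Particular solution: y = 6e^(6x)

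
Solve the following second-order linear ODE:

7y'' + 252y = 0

Characteristic equation: 7r² + 252 = 0
Divide by 7: r² + 36 = 0
Roots: r = ±6i (complex conjugates)
General solution: y = C₁cos(6x) + C₂sin(6x)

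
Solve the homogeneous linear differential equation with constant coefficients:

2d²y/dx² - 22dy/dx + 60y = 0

Characteristic equation: 2r² - 22r + 60 = 0
Divide by 2: r² - 11r + 30 = 0
Roots: r = 6, 5 (distinct real)
General solution: y = C₁e^(6x) + C₂e^(5x)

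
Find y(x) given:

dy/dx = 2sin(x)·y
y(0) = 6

General solution: y = Ce^(-2cos(x))
Applying IC y(0) = 6:
Particular solution: y = 6e^(2(1-cos(x)))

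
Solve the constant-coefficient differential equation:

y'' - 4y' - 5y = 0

Characteristic equation: r² - 4r - 5 = 0
Roots: r = 5, -1 (distinct real)
General solution: y = C₁e^(5x) + C₂e^(-x)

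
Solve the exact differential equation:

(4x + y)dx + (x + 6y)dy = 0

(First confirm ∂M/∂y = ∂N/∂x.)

Verify exactness: ∂M/∂y = ∂N/∂x ✓
Find F(x,y) such that ∂F/∂x = M, ∂F/∂y = N
Solution: 2x² + xy + 3y² = C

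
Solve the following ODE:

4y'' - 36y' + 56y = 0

Characteristic equation: 4r² - 36r + 56 = 0
Divide by 4: r² - 9r + 14 = 0
Roots: r = 7, 2 (distinct real)
General solution: y = C₁e^(7x) + C₂e^(2x)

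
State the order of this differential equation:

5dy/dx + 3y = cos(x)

The order is 1 (highest derivative is of order 1).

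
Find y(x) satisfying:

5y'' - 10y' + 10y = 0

Characteristic equation: 5r² - 10r + 10 = 0
Divide by 5: r² - 2r + 2 = 0
Roots: r = 1 ± i (complex conjugates)
General solution: y = e^x(C₁cos(x) + C₂sin(x))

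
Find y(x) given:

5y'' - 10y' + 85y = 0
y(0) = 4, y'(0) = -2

General solution: y = e^x(C₁cos(4x) + C₂sin(4x))
Complex roots r = 1 ± 4i
Applying ICs: C₁ = 4, C₂ = -3/2
Particular solution: y = e^x(4cos(4x) - (3/2)sin(4x))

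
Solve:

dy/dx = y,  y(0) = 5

General solution: y = Ce^x
Applying IC y(0) = 5:
Particular solution: y = 5e^x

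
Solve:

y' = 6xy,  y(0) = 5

General solution: y = Ce^(3x²)
Applying IC y(0) = 5:
Particular solution: y = 5e^(3x²)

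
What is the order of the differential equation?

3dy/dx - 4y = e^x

The order is 1 (highest derivative is of order 1).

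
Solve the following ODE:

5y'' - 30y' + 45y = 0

Characteristic equation: 5r² - 30r + 45 = 0
Divide by 5: r² - 6r + 9 = 0
Factored: (r - 3)² = 0
Repeated root: r = 3
General solution: y = (C₁ + C₂x)e^(3x)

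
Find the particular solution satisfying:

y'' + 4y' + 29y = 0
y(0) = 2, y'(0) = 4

General solution: y = e^(-2x)(C₁cos(5x) + C₂sin(5x))
Complex roots r = -2 ± 5i
Applying ICs: C₁ = 2, C₂ = 8/5
Particular solution: y = e^(-2x)(2cos(5x) + (8/5)sin(5x))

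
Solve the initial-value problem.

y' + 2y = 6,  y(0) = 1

General solution: y = 3 + Ce^(-2x)
Applying y(0) = 1: C = 1 - 3 = -2
Particular solution: y = 3 - 2e^(-2x)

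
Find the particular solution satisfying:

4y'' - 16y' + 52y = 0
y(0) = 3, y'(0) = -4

General solution: y = e^(2x)(C₁cos(3x) + C₂sin(3x))
Complex roots r = 2 ± 3i
Applying ICs: C₁ = 3, C₂ = -10/3
Particular solution: y = e^(2x)(3cos(3x) - (10/3)sin(3x))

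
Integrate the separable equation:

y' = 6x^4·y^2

Separating variables and integrating:
-1/y = 6x^5/5 + C

General solution: y^-1 = (-6/5)x^5 + C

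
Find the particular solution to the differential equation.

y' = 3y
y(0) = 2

General solution: y = Ce^(3x)
Applying IC y(0) = 2:
Particular solution: y = 2e^(3x)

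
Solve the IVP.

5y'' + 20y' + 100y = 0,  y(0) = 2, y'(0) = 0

General solution: y = e^(-2x)(C₁cos(4x) + C₂sin(4x))
Complex roots r = -2 ± 4i
Applying ICs: C₁ = 2, C₂ = 1
Particular solution: y = e^(-2x)(2cos(4x) + sin(4x))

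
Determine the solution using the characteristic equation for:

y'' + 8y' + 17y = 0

Characteristic equation: r² + 8r + 17 = 0
Roots: r = -4 ± i (complex conjugates)
General solution: y = e^(-4x)(C₁cos(x) + C₂sin(x))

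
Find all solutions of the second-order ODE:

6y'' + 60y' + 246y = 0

Characteristic equation: 6r² + 60r + 246 = 0
Divide by 6: r² + 10r + 41 = 0
Roots: r = -5 ± 4i (complex conjugates)
General solution: y = e^(-5x)(C₁cos(4x) + C₂sin(4x))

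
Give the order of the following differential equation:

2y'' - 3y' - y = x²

The order is 2 (highest derivative is of order 2).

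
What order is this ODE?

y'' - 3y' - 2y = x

The order is 2 (highest derivative is of order 2).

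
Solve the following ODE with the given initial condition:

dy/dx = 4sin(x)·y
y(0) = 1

General solution: y = Ce^(-4cos(x))
Applying IC y(0) = 1:
Particular solution: y = e^(4(1-cos(x)))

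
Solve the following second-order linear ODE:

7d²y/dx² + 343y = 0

Characteristic equation: 7r² + 343 = 0
Divide by 7: r² + 49 = 0
Roots: r = ±7i (complex conjugates)
General solution: y = C₁cos(7x) + C₂sin(7x)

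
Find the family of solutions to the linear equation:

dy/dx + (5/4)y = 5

Using integrating factor method:

General solution: y = 4 + Ce^(-5x/4)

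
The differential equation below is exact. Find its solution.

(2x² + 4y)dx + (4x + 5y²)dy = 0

Verify exactness: ∂M/∂y = ∂N/∂x ✓
Find F(x,y) such that ∂F/∂x = M, ∂F/∂y = N
Solution: 2x³/3 + 4xy + 5y³/3 = C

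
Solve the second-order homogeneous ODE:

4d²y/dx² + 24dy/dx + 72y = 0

Characteristic equation: 4r² + 24r + 72 = 0
Divide by 4: r² + 6r + 18 = 0
Roots: r = -3 ± 3i (complex conjugates)
General solution: y = e^(-3x)(C₁cos(3x) + C₂sin(3x))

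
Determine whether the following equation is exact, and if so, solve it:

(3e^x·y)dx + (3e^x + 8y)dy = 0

Verify exactness: ∂M/∂y = ∂N/∂x ✓
Find F(x,y) such that ∂F/∂x = M, ∂F/∂y = N
Solution: 3e^x·y + 4y² = C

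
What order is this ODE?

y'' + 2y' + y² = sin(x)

The order is 2 (highest derivative is of order 2).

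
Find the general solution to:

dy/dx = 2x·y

Separating variables and integrating:
ln|y| = x^2 + C

General solution: y = Ce^(x^2)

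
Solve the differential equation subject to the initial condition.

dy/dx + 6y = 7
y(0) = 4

General solution: y = 7/6 + Ce^(-6x)
Applying y(0) = 4: C = 4 - 7/6 = 17/6
Particular solution: y = 7/6 + (17/6)e^(-6x)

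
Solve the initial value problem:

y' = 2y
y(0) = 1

General solution: y = Ce^(2x)
Applying IC y(0) = 1:
Particular solution: y = e^(2x)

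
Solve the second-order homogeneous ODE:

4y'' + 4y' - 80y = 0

Characteristic equation: 4r² + 4r - 80 = 0
Divide by 4: r² + r - 20 = 0
Roots: r = 4, -5 (distinct real)
General solution: y = C₁e^(4x) + C₂e^(-5x)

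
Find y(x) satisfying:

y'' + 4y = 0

Characteristic equation: r² + 4 = 0
Roots: r = ±2i (complex conjugates)
General solution: y = C₁cos(2x) + C₂sin(2x)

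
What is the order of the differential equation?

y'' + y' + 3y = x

The order is 2 (highest derivative is of order 2).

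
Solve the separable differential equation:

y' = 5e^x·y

Separating variables and integrating:
ln|y| = 5e^x + C

General solution: y = Ce^(5e^x)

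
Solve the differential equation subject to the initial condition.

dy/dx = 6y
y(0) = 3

General solution: y = Ce^(6x)
Applying IC y(0) = 3:
Particular solution: y = 3e^(6x)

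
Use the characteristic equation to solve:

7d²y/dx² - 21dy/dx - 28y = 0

Characteristic equation: 7r² - 21r - 28 = 0
Divide by 7: r² - 3r - 4 = 0
Roots: r = 4, -1 (distinct real)
General solution: y = C₁e^(4x) + C₂e^(-x)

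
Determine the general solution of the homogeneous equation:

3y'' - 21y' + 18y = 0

Characteristic equation: 3r² - 21r + 18 = 0
Divide by 3: r² - 7r + 6 = 0
Roots: r = 6, 1 (distinct real)
General solution: y = C₁e^(6x) + C₂e^x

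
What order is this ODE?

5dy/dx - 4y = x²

The order is 1 (highest derivative is of order 1).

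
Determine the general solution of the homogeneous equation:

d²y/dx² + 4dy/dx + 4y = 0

Characteristic equation: r² + 4r + 4 = 0
Factored: (r + 2)² = 0
Repeated root: r = -2
General solution: y = (C₁ + C₂x)e^(-2x)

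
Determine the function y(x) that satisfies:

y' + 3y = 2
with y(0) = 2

General solution: y = 2/3 + Ce^(-3x)
Applying y(0) = 2: C = 2 - 2/3 = 4/3
Particular solution: y = 2/3 + (4/3)e^(-3x)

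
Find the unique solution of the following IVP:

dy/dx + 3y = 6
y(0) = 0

General solution: y = 2 + Ce^(-3x)
Applying y(0) = 0: C = 0 - 2 = -2
Particular solution: y = 2 - 2e^(-3x)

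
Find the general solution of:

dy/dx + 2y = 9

Using integrating factor method:

General solution: y = 9/2 + Ce^(-2x)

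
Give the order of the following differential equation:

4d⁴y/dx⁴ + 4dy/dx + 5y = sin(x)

The order is 4 (highest derivative is of order 4).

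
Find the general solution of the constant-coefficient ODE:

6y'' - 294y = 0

Characteristic equation: 6r² - 294 = 0
Divide by 6: r² - 49 = 0
Roots: r = 7, -7 (distinct real)
General solution: y = C₁e^(7x) + C₂e^(-7x)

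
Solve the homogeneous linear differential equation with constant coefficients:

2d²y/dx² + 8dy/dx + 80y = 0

Characteristic equation: 2r² + 8r + 80 = 0
Divide by 2: r² + 4r + 40 = 0
Roots: r = -2 ± 6i (complex conjugates)
General solution: y = e^(-2x)(C₁cos(6x) + C₂sin(6x))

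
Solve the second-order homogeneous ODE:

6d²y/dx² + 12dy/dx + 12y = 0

Characteristic equation: 6r² + 12r + 12 = 0
Divide by 6: r² + 2r + 2 = 0
Roots: r = -1 ± i (complex conjugates)
General solution: y = e^(-x)(C₁cos(x) + C₂sin(x))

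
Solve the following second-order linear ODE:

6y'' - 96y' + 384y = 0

Characteristic equation: 6r² - 96r + 384 = 0
Divide by 6: r² - 16r + 64 = 0
Factored: (r - 8)² = 0
Repeated root: r = 8
General solution: y = (C₁ + C₂x)e^(8x)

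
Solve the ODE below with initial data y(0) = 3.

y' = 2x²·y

General solution: y = Ce^(2x³/3)
Applying IC y(0) = 3:
Particular solution: y = 3e^(2x³/3)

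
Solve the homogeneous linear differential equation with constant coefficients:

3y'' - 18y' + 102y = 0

Characteristic equation: 3r² - 18r + 102 = 0
Divide by 3: r² - 6r + 34 = 0
Roots: r = 3 ± 5i (complex conjugates)
General solution: y = e^(3x)(C₁cos(5x) + C₂sin(5x))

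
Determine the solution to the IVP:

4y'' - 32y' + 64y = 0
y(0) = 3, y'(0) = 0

General solution: y = (C₁ + C₂x)e^(4x)
Repeated root r = 4
Applying ICs: C₁ = 3, C₂ = -12
Particular solution: y = (3 - 12x)e^(4x)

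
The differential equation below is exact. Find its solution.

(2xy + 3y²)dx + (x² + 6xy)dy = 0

Verify exactness: ∂M/∂y = ∂N/∂x ✓
Find F(x,y) such that ∂F/∂x = M, ∂F/∂y = N
Solution: x²y + 3xy² = C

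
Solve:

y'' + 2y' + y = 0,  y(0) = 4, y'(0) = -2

General solution: y = (C₁ + C₂x)e^(-x)
Repeated root r = -1
Applying ICs: C₁ = 4, C₂ = 2
Particular solution: y = (4 + 2x)e^(-x)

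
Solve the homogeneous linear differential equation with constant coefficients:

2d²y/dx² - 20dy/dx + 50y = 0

Characteristic equation: 2r² - 20r + 50 = 0
Divide by 2: r² - 10r + 25 = 0
Factored: (r - 5)² = 0
Repeated root: r = 5
General solution: y = (C₁ + C₂x)e^(5x)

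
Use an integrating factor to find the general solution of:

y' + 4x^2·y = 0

Using integrating factor method:

General solution: y = Ce^(-4x^3/3)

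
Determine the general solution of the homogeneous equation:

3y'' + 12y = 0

Characteristic equation: 3r² + 12 = 0
Divide by 3: r² + 4 = 0
Roots: r = ±2i (complex conjugates)
General solution: y = C₁cos(2x) + C₂sin(2x)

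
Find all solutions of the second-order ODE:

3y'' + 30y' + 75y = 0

Characteristic equation: 3r² + 30r + 75 = 0
Divide by 3: r² + 10r + 25 = 0
Factored: (r + 5)² = 0
Repeated root: r = -5
General solution: y = (C₁ + C₂x)e^(-5x)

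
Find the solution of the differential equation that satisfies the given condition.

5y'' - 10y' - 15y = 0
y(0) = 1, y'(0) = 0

General solution: y = C₁e^(3x) + C₂e^(-x)
Applying ICs: C₁ = 1/4, C₂ = 3/4
Particular solution: y = (1/4)e^(3x) + (3/4)e^(-x)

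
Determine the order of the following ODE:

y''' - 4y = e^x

The order is 3 (highest derivative is of order 3).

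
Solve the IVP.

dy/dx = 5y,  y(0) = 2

General solution: y = Ce^(5x)
Applying IC y(0) = 2:
Particular solution: y = 2e^(5x)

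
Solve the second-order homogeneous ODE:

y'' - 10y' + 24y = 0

Characteristic equation: r² - 10r + 24 = 0
Roots: r = 6, 4 (distinct real)
General solution: y = C₁e^(6x) + C₂e^(4x)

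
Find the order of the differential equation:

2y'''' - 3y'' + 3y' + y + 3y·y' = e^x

The order is 4 (highest derivative is of order 4).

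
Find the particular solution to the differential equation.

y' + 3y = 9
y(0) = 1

General solution: y = 3 + Ce^(-3x)
Applying y(0) = 1: C = 1 - 3 = -2
Particular solution: y = 3 - 2e^(-3x)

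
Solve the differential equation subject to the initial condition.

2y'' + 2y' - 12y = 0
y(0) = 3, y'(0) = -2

General solution: y = C₁e^(2x) + C₂e^(-3x)
Applying ICs: C₁ = 7/5, C₂ = 8/5
Particular solution: y = (7/5)e^(2x) + (8/5)e^(-3x)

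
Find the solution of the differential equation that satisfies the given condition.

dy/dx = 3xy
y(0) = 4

General solution: y = Ce^(3x²/2)
Applying IC y(0) = 4:
Particular solution: y = 4e^(3x²/2)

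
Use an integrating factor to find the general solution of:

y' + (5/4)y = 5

Using integrating factor method:

General solution: y = 4 + Ce^(-5x/4)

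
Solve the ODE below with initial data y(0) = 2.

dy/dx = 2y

General solution: y = Ce^(2x)
Applying IC y(0) = 2:
Particular solution: y = 2e^(2x)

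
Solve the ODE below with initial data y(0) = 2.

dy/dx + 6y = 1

General solution: y = 1/6 + Ce^(-6x)
Applying y(0) = 2: C = 2 - 1/6 = 11/6
Particular solution: y = 1/6 + (11/6)e^(-6x)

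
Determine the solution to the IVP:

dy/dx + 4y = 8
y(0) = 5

General solution: y = 2 + Ce^(-4x)
Applying y(0) = 5: C = 5 - 2 = 3
Particular solution: y = 2 + 3e^(-4x)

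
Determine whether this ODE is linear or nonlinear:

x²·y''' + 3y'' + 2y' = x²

Linear (y and its derivatives appear to the first power only, no products of y terms)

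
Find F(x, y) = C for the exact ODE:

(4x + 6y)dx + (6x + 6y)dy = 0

Verify exactness: ∂M/∂y = ∂N/∂x ✓
Find F(x,y) such that ∂F/∂x = M, ∂F/∂y = N
Solution: 2x² + 6xy + 3y² = C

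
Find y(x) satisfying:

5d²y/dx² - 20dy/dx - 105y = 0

Characteristic equation: 5r² - 20r - 105 = 0
Divide by 5: r² - 4r - 21 = 0
Roots: r = 7, -3 (distinct real)
General solution: y = C₁e^(7x) + C₂e^(-3x)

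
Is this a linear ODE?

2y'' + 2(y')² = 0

No. Nonlinear ((y')² term)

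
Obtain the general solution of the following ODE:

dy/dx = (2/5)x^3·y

Separating variables and integrating:
ln|y| = x^4/10 + C

General solution: y = Ce^(x^4/10)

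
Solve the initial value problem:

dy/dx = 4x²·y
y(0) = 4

General solution: y = Ce^(4x³/3)
Applying IC y(0) = 4:
Particular solution: y = 4e^(4x³/3)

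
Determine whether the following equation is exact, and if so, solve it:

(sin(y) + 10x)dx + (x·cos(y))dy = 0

Verify exactness: ∂M/∂y = ∂N/∂x ✓
Find F(x,y) such that ∂F/∂x = M, ∂F/∂y = N
Solution: x·sin(y) + 5x² = C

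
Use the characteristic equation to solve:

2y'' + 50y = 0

Characteristic equation: 2r² + 50 = 0
Divide by 2: r² + 25 = 0
Roots: r = ±5i (complex conjugates)
General solution: y = C₁cos(5x) + C₂sin(5x)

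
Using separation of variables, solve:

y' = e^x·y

Separating variables and integrating:
ln|y| = e^x + C

General solution: y = Ce^(e^x)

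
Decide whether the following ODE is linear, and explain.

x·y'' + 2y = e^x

Linear (y and its derivatives appear to the first power only, no products of y terms)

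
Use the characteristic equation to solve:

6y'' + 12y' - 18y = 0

Characteristic equation: 6r² + 12r - 18 = 0
Divide by 6: r² + 2r - 3 = 0
Roots: r = 1, -3 (distinct real)
General solution: y = C₁e^x + C₂e^(-3x)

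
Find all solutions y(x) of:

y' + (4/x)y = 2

Using integrating factor method:

General solution: y = (2/5)x + Cx^(-4)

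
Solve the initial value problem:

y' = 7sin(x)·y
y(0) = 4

General solution: y = Ce^(-7cos(x))
Applying IC y(0) = 4:
Particular solution: y = 4e^(7(1-cos(x)))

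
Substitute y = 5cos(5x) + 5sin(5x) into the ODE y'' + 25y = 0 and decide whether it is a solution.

Verification:
y'' = -125cos(5x) - 125sin(5x)
y'' + 25y = 0 ✓

Yes, it is a solution.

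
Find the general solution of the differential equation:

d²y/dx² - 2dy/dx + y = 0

Characteristic equation: r² - 2r + 1 = 0
Factored: (r - 1)² = 0
Repeated root: r = 1
General solution: y = (C₁ + C₂x)e^x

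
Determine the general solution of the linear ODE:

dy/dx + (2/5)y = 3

Using integrating factor method:

General solution: y = 15/2 + Ce^(-2x/5)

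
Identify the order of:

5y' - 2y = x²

The order is 1 (highest derivative is of order 1).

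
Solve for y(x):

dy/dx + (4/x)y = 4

Using integrating factor method:

General solution: y = (4/5)x + Cx^(-4)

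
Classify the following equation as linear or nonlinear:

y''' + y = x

Linear (y and its derivatives appear to the first power only, no products of y terms)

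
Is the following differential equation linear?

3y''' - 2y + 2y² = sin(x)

No. Nonlinear (y² term)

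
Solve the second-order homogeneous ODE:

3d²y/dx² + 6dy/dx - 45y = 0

Characteristic equation: 3r² + 6r - 45 = 0
Divide by 3: r² + 2r - 15 = 0
Roots: r = 3, -5 (distinct real)
General solution: y = C₁e^(3x) + C₂e^(-5x)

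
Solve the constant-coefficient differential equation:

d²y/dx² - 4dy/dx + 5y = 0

Characteristic equation: r² - 4r + 5 = 0
Roots: r = 2 ± i (complex conjugates)
General solution: y = e^(2x)(C₁cos(x) + C₂sin(x))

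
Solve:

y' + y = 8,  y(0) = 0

General solution: y = 8 + Ce^(-x)
Applying y(0) = 0: C = 0 - 8 = -8
Particular solution: y = 8 - 8e^(-x)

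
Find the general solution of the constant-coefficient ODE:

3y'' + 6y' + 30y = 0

Characteristic equation: 3r² + 6r + 30 = 0
Divide by 3: r² + 2r + 10 = 0
Roots: r = -1 ± 3i (complex conjugates)
General solution: y = e^(-x)(C₁cos(3x) + C₂sin(3x))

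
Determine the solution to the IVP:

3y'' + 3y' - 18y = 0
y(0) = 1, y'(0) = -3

General solution: y = C₁e^(2x) + C₂e^(-3x)
Applying ICs: C₁ = 0, C₂ = 1
Particular solution: y = e^(-3x)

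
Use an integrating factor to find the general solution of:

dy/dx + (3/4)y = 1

Using integrating factor method:

General solution: y = 4/3 + Ce^(-3x/4)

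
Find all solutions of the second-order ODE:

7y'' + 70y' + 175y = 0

Characteristic equation: 7r² + 70r + 175 = 0
Divide by 7: r² + 10r + 25 = 0
Factored: (r + 5)² = 0
Repeated root: r = -5
General solution: y = (C₁ + C₂x)e^(-5x)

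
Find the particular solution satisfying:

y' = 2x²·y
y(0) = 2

General solution: y = Ce^(2x³/3)
Applying IC y(0) = 2:
Particular solution: y = 2e^(2x³/3)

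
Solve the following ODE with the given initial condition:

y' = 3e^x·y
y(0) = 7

General solution: y = Ce^(3e^x)
Applying IC y(0) = 7:
Particular solution: y = 7e^(3(e^x - 1))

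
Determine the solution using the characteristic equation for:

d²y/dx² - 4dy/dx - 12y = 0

Characteristic equation: r² - 4r - 12 = 0
Roots: r = 6, -2 (distinct real)
General solution: y = C₁e^(6x) + C₂e^(-2x)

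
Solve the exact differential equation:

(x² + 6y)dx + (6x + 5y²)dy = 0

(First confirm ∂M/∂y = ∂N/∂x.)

Verify exactness: ∂M/∂y = ∂N/∂x ✓
Find F(x,y) such that ∂F/∂x = M, ∂F/∂y = N
Solution: x³/3 + 6xy + 5y³/3 = C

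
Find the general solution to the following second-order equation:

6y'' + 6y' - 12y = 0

Characteristic equation: 6r² + 6r - 12 = 0
Divide by 6: r² + r - 2 = 0
Roots: r = 1, -2 (distinct real)
General solution: y = C₁e^x + C₂e^(-2x)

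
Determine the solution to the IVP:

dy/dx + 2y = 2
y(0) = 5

General solution: y = 1 + Ce^(-2x)
Applying y(0) = 5: C = 5 - 1 = 4
Particular solution: y = 1 + 4e^(-2x)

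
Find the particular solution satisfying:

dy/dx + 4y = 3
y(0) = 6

General solution: y = 3/4 + Ce^(-4x)
Applying y(0) = 6: C = 6 - 3/4 = 21/4
Particular solution: y = 3/4 + (21/4)e^(-4x)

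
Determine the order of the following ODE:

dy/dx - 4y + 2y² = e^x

The order is 1 (highest derivative is of order 1).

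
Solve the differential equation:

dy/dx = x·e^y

Separating variables and integrating:
-e^(-y) = x²/2 + C

General solution: y = -ln(C - x²/2)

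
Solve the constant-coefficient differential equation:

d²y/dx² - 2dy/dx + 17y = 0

Characteristic equation: r² - 2r + 17 = 0
Roots: r = 1 ± 4i (complex conjugates)
General solution: y = e^x(C₁cos(4x) + C₂sin(4x))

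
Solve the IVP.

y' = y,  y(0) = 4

General solution: y = Ce^x
Applying IC y(0) = 4:
Particular solution: y = 4e^x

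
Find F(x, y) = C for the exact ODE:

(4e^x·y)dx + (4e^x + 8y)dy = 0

Verify exactness: ∂M/∂y = ∂N/∂x ✓
Find F(x,y) such that ∂F/∂x = M, ∂F/∂y = N
Solution: 4e^x·y + 4y² = C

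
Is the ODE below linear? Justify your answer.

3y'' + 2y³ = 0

No. Nonlinear (y³ term)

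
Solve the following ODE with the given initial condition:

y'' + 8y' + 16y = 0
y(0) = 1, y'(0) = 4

General solution: y = (C₁ + C₂x)e^(-4x)
Repeated root r = -4
Applying ICs: C₁ = 1, C₂ = 8
Particular solution: y = (1 + 8x)e^(-4x)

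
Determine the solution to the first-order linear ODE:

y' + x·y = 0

Using integrating factor method:

General solution: y = Ce^(-x^2/2)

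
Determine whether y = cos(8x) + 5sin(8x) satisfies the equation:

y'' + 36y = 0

Verification:
y'' = -64cos(8x) - 320sin(8x)
y'' + 36y ≠ 0 (frequency mismatch: got 64 instead of 36)

No, it is not a solution.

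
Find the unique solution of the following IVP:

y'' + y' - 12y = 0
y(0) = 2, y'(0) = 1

General solution: y = C₁e^(3x) + C₂e^(-4x)
Applying ICs: C₁ = 9/7, C₂ = 5/7
Particular solution: y = (9/7)e^(3x) + (5/7)e^(-4x)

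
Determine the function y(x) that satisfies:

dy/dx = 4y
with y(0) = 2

General solution: y = Ce^(4x)
Applying IC y(0) = 2:
Particular solution: y = 2e^(4x)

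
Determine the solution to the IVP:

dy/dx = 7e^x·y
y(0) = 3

General solution: y = Ce^(7e^x)
Applying IC y(0) = 3:
Particular solution: y = 3e^(7(e^x - 1))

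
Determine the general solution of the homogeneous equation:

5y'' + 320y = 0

Characteristic equation: 5r² + 320 = 0
Divide by 5: r² + 64 = 0
Roots: r = ±8i (complex conjugates)
General solution: y = C₁cos(8x) + C₂sin(8x)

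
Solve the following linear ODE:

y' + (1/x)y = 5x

Using integrating factor method:

General solution: y = (5/3)x^2 + C/x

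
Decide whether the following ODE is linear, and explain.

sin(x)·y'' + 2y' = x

Linear (y and its derivatives appear to the first power only, no products of y terms)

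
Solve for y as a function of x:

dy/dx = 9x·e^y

Separating variables and integrating:
-e^(-y) = 9x²/2 + C

General solution: y = -ln(C - 9x²/2)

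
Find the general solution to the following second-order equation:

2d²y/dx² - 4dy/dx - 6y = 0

Characteristic equation: 2r² - 4r - 6 = 0
Divide by 2: r² - 2r - 3 = 0
Roots: r = 3, -1 (distinct real)
General solution: y = C₁e^(3x) + C₂e^(-x)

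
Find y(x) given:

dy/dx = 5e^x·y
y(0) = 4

General solution: y = Ce^(5e^x)
Applying IC y(0) = 4:
Particular solution: y = 4e^(5(e^x - 1))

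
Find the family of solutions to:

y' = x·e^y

Separating variables and integrating:
-e^(-y) = x²/2 + C

General solution: y = -ln(C - x²/2)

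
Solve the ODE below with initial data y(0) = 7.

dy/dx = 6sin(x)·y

General solution: y = Ce^(-6cos(x))
Applying IC y(0) = 7:
Particular solution: y = 7e^(6(1-cos(x)))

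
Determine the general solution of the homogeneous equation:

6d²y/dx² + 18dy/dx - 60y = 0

Characteristic equation: 6r² + 18r - 60 = 0
Divide by 6: r² + 3r - 10 = 0
Roots: r = 2, -5 (distinct real)
General solution: y = C₁e^(2x) + C₂e^(-5x)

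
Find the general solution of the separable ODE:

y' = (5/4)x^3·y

Separating variables and integrating:
ln|y| = 5x^4/16 + C

General solution: y = Ce^(5x^4/16)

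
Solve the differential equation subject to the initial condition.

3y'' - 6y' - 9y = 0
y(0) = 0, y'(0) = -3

General solution: y = C₁e^(3x) + C₂e^(-x)
Applying ICs: C₁ = -3/4, C₂ = 3/4
Particular solution: y = -(3/4)e^(3x) + (3/4)e^(-x)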